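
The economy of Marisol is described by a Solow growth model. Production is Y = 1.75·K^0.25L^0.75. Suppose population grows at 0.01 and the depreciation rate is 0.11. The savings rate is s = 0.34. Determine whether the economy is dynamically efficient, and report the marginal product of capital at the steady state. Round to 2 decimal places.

dynamically inefficient; MPK ≈ 0.09

Capital per worker breaks even when investment replaces (n + δ)·k; here n + δ = 0.12.
Steady-state k*: s·A·k^0.25 = 0.12·k gives k* = (0.34·1.75/0.12)^(1/0.75) ≈ 8.4550.
MPK = 0.25·1.75·8.4550^(-0.75) ≈ 0.0882.
MPK < n+δ = 0.12, so the economy is dynamically inefficient (over-saving).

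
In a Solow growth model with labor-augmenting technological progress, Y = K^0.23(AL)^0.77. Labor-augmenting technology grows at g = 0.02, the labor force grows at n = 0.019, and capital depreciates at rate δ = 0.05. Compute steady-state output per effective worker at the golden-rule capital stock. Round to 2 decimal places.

n + g + δ = 0.019 + 0.02 + 0.05 = 0.089.
At the golden rule the marginal product of capital equals n+g+δ: 0.23·k^(0.23−1) = 0.089. Solving, k_gold = (0.23/0.089)^(1/0.77) ≈ 3.4317.
Output: y_gold = k_gold^0.23 = 3.4317^0.23 ≈ 1.3279.

y_gold ≈ 1.33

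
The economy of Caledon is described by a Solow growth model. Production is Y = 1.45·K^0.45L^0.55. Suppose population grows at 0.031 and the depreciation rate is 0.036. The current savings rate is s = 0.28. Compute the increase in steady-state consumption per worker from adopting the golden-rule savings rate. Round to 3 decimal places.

The effective depreciation rate is n + δ = 0.031 + 0.036 = 0.067.
Current steady state (s = 0.28): k* = (0.28·1.45/0.067)^(1/0.55) ≈ 26.4630, y* = 1.45·26.4630^0.45 ≈ 6.3322, c* = (1−0.28)·6.3322 ≈ 4.5592.
Golden rule sets MPK = n+δ: 0.45·1.45·k^(0.45−1) = 0.067, so k_gold = (0.45·1.45/0.067)^(1/0.55) ≈ 62.7022.
y_gold = 1.45·62.7022^0.45 ≈ 9.3357, c_gold = y_gold − 0.067·k_gold ≈ 5.1346.
Gain: Δc = 5.1346 − 4.5592 ≈ 0.5754.

Δc ≈ 0.575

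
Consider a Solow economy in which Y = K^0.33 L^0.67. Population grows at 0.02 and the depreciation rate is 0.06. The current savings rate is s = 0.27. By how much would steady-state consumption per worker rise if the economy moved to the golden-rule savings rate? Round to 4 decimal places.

Δc ≈ 0.0175

The effective depreciation rate is n + δ = 0.02 + 0.06 = 0.08.
Current steady state (s = 0.27): k* = (0.27/0.08)^(1/0.67) ≈ 6.1442, y* = 6.1442^0.33 ≈ 1.8205, c* = (1−0.27)·1.8205 ≈ 1.3290.
Setting f'(k) = n+δ gives 0.33·k^(0.33−1) = 0.08, hence k_gold = (0.33/0.08)^(1/0.67) ≈ 8.2898.
y_gold = 8.2898^0.33 ≈ 2.0096, c_gold = y_gold − 0.08·k_gold ≈ 1.3465.
Gain: Δc = 1.3465 − 1.3290 ≈ 0.0175.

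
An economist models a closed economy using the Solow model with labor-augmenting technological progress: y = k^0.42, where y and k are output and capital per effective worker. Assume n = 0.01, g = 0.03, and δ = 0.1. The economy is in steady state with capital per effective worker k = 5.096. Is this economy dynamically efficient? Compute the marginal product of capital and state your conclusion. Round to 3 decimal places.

Break-even investment rate: n + g + δ = 0.01 + 0.03 + 0.1 = 0.14.
MPK = 0.42·k^(0.42−1) = 0.42·5.096^(-0.58) ≈ 0.1633.
MPK > 0.14, so the economy is dynamically efficient (under-saving).

dynamically efficient; MPK ≈ 0.163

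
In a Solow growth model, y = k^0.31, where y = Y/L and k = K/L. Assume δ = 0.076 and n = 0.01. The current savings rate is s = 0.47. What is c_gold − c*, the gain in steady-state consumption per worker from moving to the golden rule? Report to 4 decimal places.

Capital per worker breaks even when investment replaces (n + δ)·k; here n + δ = 0.086.
Current steady state (s = 0.47): k* = (0.47/0.086)^(1/0.69) ≈ 11.7215, y* = 11.7215^0.31 ≈ 2.1448, c* = (1−0.47)·2.1448 ≈ 1.1367.
Setting f'(k) = n+δ gives 0.31·k^(0.31−1) = 0.086, hence k_gold = (0.31/0.086)^(1/0.69) ≈ 6.4128.
y_gold = 6.4128^0.31 ≈ 1.7790, c_gold = y_gold − 0.086·k_gold ≈ 1.2275.
Gain: Δc = 1.2275 − 1.1367 ≈ 0.0908.

Δc ≈ 0.0908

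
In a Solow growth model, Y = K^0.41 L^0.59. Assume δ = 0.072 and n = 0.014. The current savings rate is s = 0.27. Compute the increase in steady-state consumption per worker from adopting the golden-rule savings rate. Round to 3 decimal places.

Δc ≈ 0.130

Break-even investment rate: n + δ = 0.014 + 0.072 = 0.086.
Current steady state (s = 0.27): k* = (0.27/0.086)^(1/0.59) ≈ 6.9526, y* = 6.9526^0.41 ≈ 2.2145, c* = (1−0.27)·2.2145 ≈ 1.6166.
Maximizing c = f(k) − (n+δ)·k gives f'(k) = n+δ, i.e. 0.41·k^(0.41−1) = 0.086, so k_gold = (0.41/0.086)^(1/0.59) ≈ 14.1136.
y_gold = 14.1136^0.41 ≈ 2.9604, c_gold = y_gold − 0.086·k_gold ≈ 1.7466.
Gain: Δc = 1.7466 − 1.6166 ≈ 0.1300.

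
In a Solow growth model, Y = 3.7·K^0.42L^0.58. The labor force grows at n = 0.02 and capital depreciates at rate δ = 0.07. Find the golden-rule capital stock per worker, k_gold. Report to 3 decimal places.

Break-even investment rate: n + δ = 0.02 + 0.07 = 0.09.
Maximizing c = f(k) − (n+δ)·k gives f'(k) = n+δ, i.e. 0.42·3.7·k^(0.42−1) = 0.09, so k_gold = (0.42·3.7/0.09)^(1/0.58) ≈ 135.8683.

k_gold ≈ 135.868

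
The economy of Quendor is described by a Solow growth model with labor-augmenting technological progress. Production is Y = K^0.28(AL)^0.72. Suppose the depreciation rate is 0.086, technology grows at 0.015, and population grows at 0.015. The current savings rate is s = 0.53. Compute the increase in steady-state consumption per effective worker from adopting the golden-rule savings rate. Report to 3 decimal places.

Capital per effective worker breaks even when investment replaces (n + g + δ)·k; here n + g + δ = 0.116.
Current steady state (s = 0.53): k* = (0.53/0.116)^(1/0.72) ≈ 8.2492, y* = 8.2492^0.28 ≈ 1.8055, c* = (1−0.53)·1.8055 ≈ 0.8486.
At the golden rule the marginal product of capital equals n+g+δ: 0.28·k^(0.28−1) = 0.116. Solving, k_gold = (0.28/0.116)^(1/0.72) ≈ 3.4004.
y_gold = 3.4004^0.28 ≈ 1.4087, c_gold = y_gold − 0.116·k_gold ≈ 1.0143.
Gain: Δc = 1.0143 − 0.8486 ≈ 0.1657.

Δc ≈ 0.166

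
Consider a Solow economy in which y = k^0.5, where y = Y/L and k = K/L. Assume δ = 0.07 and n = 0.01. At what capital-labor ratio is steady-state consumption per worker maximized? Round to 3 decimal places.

n + δ = 0.01 + 0.07 = 0.08.
Setting f'(k) = n+δ gives 0.5·k^(0.5−1) = 0.08, hence k_gold = (0.5/0.08)^(1/0.5) ≈ 39.0625.

k_gold ≈ 39.062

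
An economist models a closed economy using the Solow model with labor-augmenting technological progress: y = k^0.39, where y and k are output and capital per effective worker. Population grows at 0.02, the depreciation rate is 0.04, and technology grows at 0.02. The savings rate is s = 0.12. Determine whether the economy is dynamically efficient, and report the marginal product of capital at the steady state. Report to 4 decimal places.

dynamically efficient; MPK ≈ 0.2600

Capital per effective worker breaks even when investment replaces (n + g + δ)·k; here n + g + δ = 0.08.
Steady-state k*: s·k^0.39 = 0.08·k gives k* = (0.12/0.08)^(1/0.61) ≈ 1.9439.
MPK = 0.39·1.9439^(-0.61) ≈ 0.2600.
MPK > n+g+δ = 0.08, so the economy is dynamically efficient (under-saving).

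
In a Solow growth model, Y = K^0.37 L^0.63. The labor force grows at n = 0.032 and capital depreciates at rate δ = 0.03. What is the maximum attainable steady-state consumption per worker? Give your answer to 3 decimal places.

c_gold ≈ 1.799

The effective depreciation rate is n + δ = 0.032 + 0.03 = 0.062.
Golden rule sets MPK = n+δ: 0.37·k^(0.37−1) = 0.062, so k_gold = (0.37/0.062)^(1/0.63) ≈ 17.0390.
y_gold = 17.0390^0.37 ≈ 2.8552.
c_gold = y_gold − (n+δ)·k_gold = 2.8552 − 0.062·17.0390 ≈ 1.7988.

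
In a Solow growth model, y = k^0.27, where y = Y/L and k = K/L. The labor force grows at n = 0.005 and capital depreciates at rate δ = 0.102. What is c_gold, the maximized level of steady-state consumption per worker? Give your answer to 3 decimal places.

The effective depreciation rate is n + δ = 0.005 + 0.102 = 0.107.
Maximizing c = f(k) − (n+δ)·k gives f'(k) = n+δ, i.e. 0.27·k^(0.27−1) = 0.107, so k_gold = (0.27/0.107)^(1/0.73) ≈ 3.5535.
y_gold = 3.5535^0.27 ≈ 1.4082.
c_gold = y_gold − (n+δ)·k_gold = 1.4082 − 0.107·3.5535 ≈ 1.0280.

c_gold ≈ 1.028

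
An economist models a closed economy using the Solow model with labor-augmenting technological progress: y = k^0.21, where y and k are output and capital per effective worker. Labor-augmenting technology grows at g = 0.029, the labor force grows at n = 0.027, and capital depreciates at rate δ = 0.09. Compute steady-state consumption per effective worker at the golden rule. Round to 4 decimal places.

Break-even investment rate: n + g + δ = 0.027 + 0.029 + 0.09 = 0.146.
At the golden rule the marginal product of capital equals n+g+δ: 0.21·k^(0.21−1) = 0.146. Solving, k_gold = (0.21/0.146)^(1/0.79) ≈ 1.5843.
y_gold = 1.5843^0.21 ≈ 1.1014.
c_gold = y_gold − (n+g+δ)·k_gold = 1.1014 − 0.146·1.5843 ≈ 0.8701.

c_gold ≈ 0.8701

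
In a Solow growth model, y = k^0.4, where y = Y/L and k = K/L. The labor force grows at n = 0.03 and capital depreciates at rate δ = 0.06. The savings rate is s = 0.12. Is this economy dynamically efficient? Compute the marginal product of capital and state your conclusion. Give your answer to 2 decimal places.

Capital per worker breaks even when investment replaces (n + δ)·k; here n + δ = 0.09.
Steady-state k*: s·k^0.4 = 0.09·k gives k* = (0.12/0.09)^(1/0.6) ≈ 1.6152.
MPK = 0.4·1.6152^(-0.6) ≈ 0.3000.
MPK > n+δ = 0.09, so the economy is dynamically efficient (under-saving).

dynamically efficient; MPK ≈ 0.30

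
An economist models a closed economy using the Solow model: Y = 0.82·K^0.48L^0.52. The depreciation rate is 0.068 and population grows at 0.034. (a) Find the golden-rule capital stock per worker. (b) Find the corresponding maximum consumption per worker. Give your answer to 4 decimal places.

(a) k_gold ≈ 13.4214; (b) c_gold ≈ 1.4831

Break-even investment rate: n + δ = 0.034 + 0.068 = 0.102.
Maximizing c = f(k) − (n+δ)·k gives f'(k) = n+δ, i.e. 0.48·0.82·k^(0.48−1) = 0.102, so k_gold = (0.48·0.82/0.102)^(1/0.52) ≈ 13.4214.
y_gold = 0.82·13.4214^0.48 ≈ 2.8520; c_gold = y_gold − 0.102·k_gold ≈ 1.4831.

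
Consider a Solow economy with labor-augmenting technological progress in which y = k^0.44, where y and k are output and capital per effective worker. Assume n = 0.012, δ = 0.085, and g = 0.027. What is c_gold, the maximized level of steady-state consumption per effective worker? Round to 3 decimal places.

c_gold ≈ 1.515

The effective depreciation rate is n + g + δ = 0.012 + 0.027 + 0.085 = 0.124.
Golden rule sets MPK = n+g+δ: 0.44·k^(0.44−1) = 0.124, so k_gold = (0.44/0.124)^(1/0.56) ≈ 9.5984.
y_gold = 9.5984^0.44 ≈ 2.7050.
c_gold = y_gold − (n+g+δ)·k_gold = 2.7050 − 0.124·9.5984 ≈ 1.5148.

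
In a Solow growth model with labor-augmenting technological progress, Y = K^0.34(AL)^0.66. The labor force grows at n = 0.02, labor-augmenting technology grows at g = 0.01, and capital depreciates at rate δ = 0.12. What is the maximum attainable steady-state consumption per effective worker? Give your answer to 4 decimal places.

c_gold ≈ 1.0061

The effective depreciation rate is n + g + δ = 0.02 + 0.01 + 0.12 = 0.15.
Setting f'(k) = n+g+δ gives 0.34·k^(0.34−1) = 0.15, hence k_gold = (0.34/0.15)^(1/0.66) ≈ 3.4551.
y_gold = 3.4551^0.34 ≈ 1.5243.
c_gold = y_gold − (n+g+δ)·k_gold = 1.5243 − 0.15·3.4551 ≈ 1.0061.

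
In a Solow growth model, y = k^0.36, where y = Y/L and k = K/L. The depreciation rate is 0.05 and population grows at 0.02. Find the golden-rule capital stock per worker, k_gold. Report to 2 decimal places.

Break-even investment rate: n + δ = 0.02 + 0.05 = 0.07.
At the golden rule the marginal product of capital equals n+δ: 0.36·k^(0.36−1) = 0.07. Solving, k_gold = (0.36/0.07)^(1/0.64) ≈ 12.9198.

k_gold ≈ 12.92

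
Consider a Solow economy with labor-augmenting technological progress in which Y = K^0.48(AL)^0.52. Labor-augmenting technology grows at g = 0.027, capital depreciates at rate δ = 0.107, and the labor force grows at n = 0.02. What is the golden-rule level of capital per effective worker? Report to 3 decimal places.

Break-even investment rate: n + g + δ = 0.02 + 0.027 + 0.107 = 0.154.
Golden rule sets MPK = n+g+δ: 0.48·k^(0.48−1) = 0.154, so k_gold = (0.48/0.154)^(1/0.52) ≈ 8.9015.

k_gold ≈ 8.901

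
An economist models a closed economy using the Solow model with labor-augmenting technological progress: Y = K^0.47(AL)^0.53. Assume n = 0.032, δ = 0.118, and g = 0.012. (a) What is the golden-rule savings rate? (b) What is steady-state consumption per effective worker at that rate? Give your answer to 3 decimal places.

(a) s_gold = 0.470; (b) c_gold ≈ 1.363

Break-even investment rate: n + g + δ = 0.032 + 0.012 + 0.118 = 0.162.
For Cobb-Douglas, s_gold equals capital's share: s_gold = 0.47.
Setting f'(k) = n+g+δ gives 0.47·k^(0.47−1) = 0.162, hence k_gold = (0.47/0.162)^(1/0.53) ≈ 7.4610.
y_gold = 7.4610^0.47 ≈ 2.5717; c_gold = (1−0.47)·y_gold ≈ 1.3630.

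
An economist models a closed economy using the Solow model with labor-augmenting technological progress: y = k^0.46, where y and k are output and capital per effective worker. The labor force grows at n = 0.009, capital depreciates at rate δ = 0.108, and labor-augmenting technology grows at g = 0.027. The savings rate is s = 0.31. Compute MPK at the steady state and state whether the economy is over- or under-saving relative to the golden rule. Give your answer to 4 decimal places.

Break-even investment rate: n + g + δ = 0.009 + 0.027 + 0.108 = 0.144.
Steady-state k*: s·k^0.46 = 0.144·k gives k* = (0.31/0.144)^(1/0.54) ≈ 4.1368.
MPK = 0.46·4.1368^(-0.54) ≈ 0.2137.
MPK > n+g+δ = 0.144, so the economy is dynamically efficient (under-saving).

under-saving; MPK ≈ 0.2137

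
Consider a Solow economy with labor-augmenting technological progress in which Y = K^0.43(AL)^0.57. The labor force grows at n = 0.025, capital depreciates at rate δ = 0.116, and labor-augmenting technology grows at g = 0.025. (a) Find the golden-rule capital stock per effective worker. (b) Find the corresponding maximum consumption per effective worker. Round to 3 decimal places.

Capital per effective worker breaks even when investment replaces (n + g + δ)·k; here n + g + δ = 0.166.
Golden rule sets MPK = n+g+δ: 0.43·k^(0.43−1) = 0.166, so k_gold = (0.43/0.166)^(1/0.57) ≈ 5.3112.
y_gold = 5.3112^0.43 ≈ 2.0504; c_gold = y_gold − 0.166·k_gold ≈ 1.1687.

(a) k_gold ≈ 5.311; (b) c_gold ≈ 1.169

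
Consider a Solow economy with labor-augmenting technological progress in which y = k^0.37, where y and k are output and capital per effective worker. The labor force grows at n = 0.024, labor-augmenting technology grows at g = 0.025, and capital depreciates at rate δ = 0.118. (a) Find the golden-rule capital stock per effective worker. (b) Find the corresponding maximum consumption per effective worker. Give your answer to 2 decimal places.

Break-even investment rate: n + g + δ = 0.024 + 0.025 + 0.118 = 0.167.
Maximizing c = f(k) − (n+g+δ)·k gives f'(k) = n+g+δ, i.e. 0.37·k^(0.37−1) = 0.167, so k_gold = (0.37/0.167)^(1/0.63) ≈ 3.5350.
y_gold = 3.5350^0.37 ≈ 1.5955; c_gold = y_gold − 0.167·k_gold ≈ 1.0052.

(a) k_gold ≈ 3.53; (b) c_gold ≈ 1.01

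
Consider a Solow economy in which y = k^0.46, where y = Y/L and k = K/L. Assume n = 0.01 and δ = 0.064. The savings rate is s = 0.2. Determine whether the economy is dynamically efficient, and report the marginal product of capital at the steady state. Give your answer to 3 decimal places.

n + δ = 0.01 + 0.064 = 0.074.
Steady-state k*: s·k^0.46 = 0.074·k gives k* = (0.2/0.074)^(1/0.54) ≈ 6.3041.
MPK = 0.46·6.3041^(-0.54) ≈ 0.1702.
MPK > n+δ = 0.074, so the economy is dynamically efficient (under-saving).

dynamically efficient; MPK ≈ 0.170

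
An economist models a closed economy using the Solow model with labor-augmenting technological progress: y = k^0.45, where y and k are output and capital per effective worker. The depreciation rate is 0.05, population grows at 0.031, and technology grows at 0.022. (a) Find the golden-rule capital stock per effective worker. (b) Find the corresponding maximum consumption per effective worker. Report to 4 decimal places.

(a) k_gold ≈ 14.5989; (b) c_gold ≈ 1.8378

Break-even investment rate: n + g + δ = 0.031 + 0.022 + 0.05 = 0.103.
Maximizing c = f(k) − (n+g+δ)·k gives f'(k) = n+g+δ, i.e. 0.45·k^(0.45−1) = 0.103, so k_gold = (0.45/0.103)^(1/0.55) ≈ 14.5989.
y_gold = 14.5989^0.45 ≈ 3.3415; c_gold = y_gold − 0.103·k_gold ≈ 1.8378.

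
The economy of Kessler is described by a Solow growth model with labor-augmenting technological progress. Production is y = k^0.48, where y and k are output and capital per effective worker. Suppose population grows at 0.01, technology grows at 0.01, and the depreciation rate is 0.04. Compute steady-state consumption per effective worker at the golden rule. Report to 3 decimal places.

Capital per effective worker breaks even when investment replaces (n + g + δ)·k; here n + g + δ = 0.06.
Setting f'(k) = n+g+δ gives 0.48·k^(0.48−1) = 0.06, hence k_gold = (0.48/0.06)^(1/0.52) ≈ 54.5395.
y_gold = 54.5395^0.48 ≈ 6.8174.
c_gold = y_gold − (n+g+δ)·k_gold = 6.8174 − 0.06·54.5395 ≈ 3.5451.

c_gold ≈ 3.545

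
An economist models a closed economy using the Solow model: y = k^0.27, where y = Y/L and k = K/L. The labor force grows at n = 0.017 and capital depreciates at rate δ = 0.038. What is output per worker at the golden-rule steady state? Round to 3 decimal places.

Break-even investment rate: n + δ = 0.017 + 0.038 = 0.055.
Setting f'(k) = n+δ gives 0.27·k^(0.27−1) = 0.055, hence k_gold = (0.27/0.055)^(1/0.73) ≈ 8.8425.
Output: y_gold = k_gold^0.27 = 8.8425^0.27 ≈ 1.8013.

y_gold ≈ 1.801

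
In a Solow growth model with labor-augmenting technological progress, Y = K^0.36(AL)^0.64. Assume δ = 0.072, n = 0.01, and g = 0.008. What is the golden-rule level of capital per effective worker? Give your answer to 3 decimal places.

The effective depreciation rate is n + g + δ = 0.01 + 0.008 + 0.072 = 0.09.
Maximizing c = f(k) − (n+g+δ)·k gives f'(k) = n+g+δ, i.e. 0.36·k^(0.36−1) = 0.09, so k_gold = (0.36/0.09)^(1/0.64) ≈ 8.7241.

k_gold ≈ 8.724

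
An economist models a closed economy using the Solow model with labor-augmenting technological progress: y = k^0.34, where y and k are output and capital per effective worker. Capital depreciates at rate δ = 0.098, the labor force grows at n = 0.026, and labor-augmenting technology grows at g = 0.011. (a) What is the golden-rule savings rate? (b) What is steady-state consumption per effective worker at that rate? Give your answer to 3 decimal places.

n + g + δ = 0.026 + 0.011 + 0.098 = 0.135.
For Cobb-Douglas, s_gold equals capital's share: s_gold = 0.34.
Golden rule sets MPK = n+g+δ: 0.34·k^(0.34−1) = 0.135, so k_gold = (0.34/0.135)^(1/0.66) ≈ 4.0532.
y_gold = 4.0532^0.34 ≈ 1.6094; c_gold = (1−0.34)·y_gold ≈ 1.0622.

(a) s_gold = 0.340; (b) c_gold ≈ 1.062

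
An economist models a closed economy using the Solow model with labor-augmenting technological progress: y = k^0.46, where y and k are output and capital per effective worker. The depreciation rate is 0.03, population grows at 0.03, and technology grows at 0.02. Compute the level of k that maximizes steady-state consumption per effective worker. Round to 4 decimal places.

Capital per effective worker breaks even when investment replaces (n + g + δ)·k; here n + g + δ = 0.08.
At the golden rule the marginal product of capital equals n+g+δ: 0.46·k^(0.46−1) = 0.08. Solving, k_gold = (0.46/0.08)^(1/0.54) ≈ 25.5148.

k_gold ≈ 25.5148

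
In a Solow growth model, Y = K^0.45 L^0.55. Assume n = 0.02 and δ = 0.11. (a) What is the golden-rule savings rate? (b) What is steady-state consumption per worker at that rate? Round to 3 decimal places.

The effective depreciation rate is n + δ = 0.02 + 0.11 = 0.13.
For Cobb-Douglas, s_gold equals capital's share: s_gold = 0.45.
Setting f'(k) = n+δ gives 0.45·k^(0.45−1) = 0.13, hence k_gold = (0.45/0.13)^(1/0.55) ≈ 9.5607.
y_gold = 9.5607^0.45 ≈ 2.7620; c_gold = (1−0.45)·y_gold ≈ 1.5191.

(a) s_gold = 0.450; (b) c_gold ≈ 1.519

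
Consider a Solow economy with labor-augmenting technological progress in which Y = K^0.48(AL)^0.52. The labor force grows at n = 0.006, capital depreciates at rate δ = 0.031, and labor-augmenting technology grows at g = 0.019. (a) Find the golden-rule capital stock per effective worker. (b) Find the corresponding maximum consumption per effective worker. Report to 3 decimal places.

(a) k_gold ≈ 62.278; (b) c_gold ≈ 3.778

The effective depreciation rate is n + g + δ = 0.006 + 0.019 + 0.031 = 0.056.
Maximizing c = f(k) − (n+g+δ)·k gives f'(k) = n+g+δ, i.e. 0.48·k^(0.48−1) = 0.056, so k_gold = (0.48/0.056)^(1/0.52) ≈ 62.2778.
y_gold = 62.2778^0.48 ≈ 7.2657; c_gold = y_gold − 0.056·k_gold ≈ 3.7782.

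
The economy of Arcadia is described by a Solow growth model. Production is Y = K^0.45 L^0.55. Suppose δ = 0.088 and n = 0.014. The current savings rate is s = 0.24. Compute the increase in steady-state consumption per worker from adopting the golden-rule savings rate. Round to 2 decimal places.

n + δ = 0.014 + 0.088 = 0.102.
Current steady state (s = 0.24): k* = (0.24/0.102)^(1/0.55) ≈ 4.7387, y* = 4.7387^0.45 ≈ 2.0139, c* = (1−0.24)·2.0139 ≈ 1.5306.
Setting f'(k) = n+δ gives 0.45·k^(0.45−1) = 0.102, hence k_gold = (0.45/0.102)^(1/0.55) ≈ 14.8601.
y_gold = 14.8601^0.45 ≈ 3.3683, c_gold = y_gold − 0.102·k_gold ≈ 1.8526.
Gain: Δc = 1.8526 − 1.5306 ≈ 0.3220.

Δc ≈ 0.32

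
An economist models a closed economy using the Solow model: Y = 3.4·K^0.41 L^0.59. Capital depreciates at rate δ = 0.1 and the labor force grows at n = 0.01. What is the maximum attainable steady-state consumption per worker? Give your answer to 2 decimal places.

n + δ = 0.01 + 0.1 = 0.11.
Golden rule sets MPK = n+δ: 0.41·3.4·k^(0.41−1) = 0.11, so k_gold = (0.41·3.4/0.11)^(1/0.59) ≈ 74.0068.
y_gold = 3.4·74.0068^0.41 ≈ 19.8555.
c_gold = y_gold − (n+δ)·k_gold = 19.8555 − 0.11·74.0068 ≈ 11.7147.

c_gold ≈ 11.71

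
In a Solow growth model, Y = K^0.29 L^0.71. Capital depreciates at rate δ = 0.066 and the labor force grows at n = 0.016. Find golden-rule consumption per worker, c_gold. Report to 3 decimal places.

c_gold ≈ 1.189

Break-even investment rate: n + δ = 0.016 + 0.066 = 0.082.
At the golden rule the marginal product of capital equals n+δ: 0.29·k^(0.29−1) = 0.082. Solving, k_gold = (0.29/0.082)^(1/0.71) ≈ 5.9245.
y_gold = 5.9245^0.29 ≈ 1.6752.
c_gold = y_gold − (n+δ)·k_gold = 1.6752 − 0.082·5.9245 ≈ 1.1894.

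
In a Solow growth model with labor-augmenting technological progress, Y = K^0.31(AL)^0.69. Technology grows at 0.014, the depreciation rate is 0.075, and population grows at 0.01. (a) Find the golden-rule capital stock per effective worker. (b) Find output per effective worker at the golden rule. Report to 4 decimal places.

The effective depreciation rate is n + g + δ = 0.01 + 0.014 + 0.075 = 0.099.
At the golden rule the marginal product of capital equals n+g+δ: 0.31·k^(0.31−1) = 0.099. Solving, k_gold = (0.31/0.099)^(1/0.69) ≈ 5.2293.
y_gold = 5.2293^0.31 ≈ 1.6700.

(a) k_gold ≈ 5.2293; (b) y_gold ≈ 1.6700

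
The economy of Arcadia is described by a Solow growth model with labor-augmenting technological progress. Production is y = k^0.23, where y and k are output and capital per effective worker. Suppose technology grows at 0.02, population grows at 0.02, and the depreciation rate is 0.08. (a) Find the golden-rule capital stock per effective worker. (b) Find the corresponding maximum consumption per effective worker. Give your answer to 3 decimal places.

(a) k_gold ≈ 2.328; (b) c_gold ≈ 0.935

The effective depreciation rate is n + g + δ = 0.02 + 0.02 + 0.08 = 0.12.
Maximizing c = f(k) − (n+g+δ)·k gives f'(k) = n+g+δ, i.e. 0.23·k^(0.23−1) = 0.12, so k_gold = (0.23/0.12)^(1/0.77) ≈ 2.3278.
y_gold = 2.3278^0.23 ≈ 1.2145; c_gold = y_gold − 0.12·k_gold ≈ 0.9352.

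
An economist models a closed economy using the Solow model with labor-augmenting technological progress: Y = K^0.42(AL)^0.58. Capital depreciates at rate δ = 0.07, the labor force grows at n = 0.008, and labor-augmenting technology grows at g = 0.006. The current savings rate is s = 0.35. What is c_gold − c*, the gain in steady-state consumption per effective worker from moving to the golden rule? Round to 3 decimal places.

Δc ≈ 0.033

The effective depreciation rate is n + g + δ = 0.008 + 0.006 + 0.07 = 0.084.
Current steady state (s = 0.35): k* = (0.35/0.084)^(1/0.58) ≈ 11.7112, y* = 11.7112^0.42 ≈ 2.8107, c* = (1−0.35)·2.8107 ≈ 1.8269.
Maximizing c = f(k) − (n+g+δ)·k gives f'(k) = n+g+δ, i.e. 0.42·k^(0.42−1) = 0.084, so k_gold = (0.42/0.084)^(1/0.58) ≈ 16.0369.
y_gold = 16.0369^0.42 ≈ 3.2074, c_gold = y_gold − 0.084·k_gold ≈ 1.8603.
Gain: Δc = 1.8603 − 1.8269 ≈ 0.0333.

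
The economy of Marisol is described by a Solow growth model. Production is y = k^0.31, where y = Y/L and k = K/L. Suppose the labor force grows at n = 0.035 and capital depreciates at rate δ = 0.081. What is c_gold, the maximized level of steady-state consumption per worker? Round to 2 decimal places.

Capital per worker breaks even when investment replaces (n + δ)·k; here n + δ = 0.116.
At the golden rule the marginal product of capital equals n+δ: 0.31·k^(0.31−1) = 0.116. Solving, k_gold = (0.31/0.116)^(1/0.69) ≈ 4.1562.
y_gold = 4.1562^0.31 ≈ 1.5552.
c_gold = y_gold − (n+δ)·k_gold = 1.5552 − 0.116·4.1562 ≈ 1.0731.

c_gold ≈ 1.07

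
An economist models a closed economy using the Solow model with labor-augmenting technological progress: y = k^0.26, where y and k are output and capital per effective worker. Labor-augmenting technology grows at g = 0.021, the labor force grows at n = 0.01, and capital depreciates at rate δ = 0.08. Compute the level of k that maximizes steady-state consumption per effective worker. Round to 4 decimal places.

Capital per effective worker breaks even when investment replaces (n + g + δ)·k; here n + g + δ = 0.111.
At the golden rule the marginal product of capital equals n+g+δ: 0.26·k^(0.26−1) = 0.111. Solving, k_gold = (0.26/0.111)^(1/0.74) ≈ 3.1588.

k_gold ≈ 3.1588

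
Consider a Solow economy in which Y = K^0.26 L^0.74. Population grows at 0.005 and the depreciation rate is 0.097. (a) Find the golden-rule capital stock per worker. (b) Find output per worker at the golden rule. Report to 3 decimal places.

n + δ = 0.005 + 0.097 = 0.102.
At the golden rule the marginal product of capital equals n+δ: 0.26·k^(0.26−1) = 0.102. Solving, k_gold = (0.26/0.102)^(1/0.74) ≈ 3.5412.
y_gold = 3.5412^0.26 ≈ 1.3892.

(a) k_gold ≈ 3.541; (b) y_gold ≈ 1.389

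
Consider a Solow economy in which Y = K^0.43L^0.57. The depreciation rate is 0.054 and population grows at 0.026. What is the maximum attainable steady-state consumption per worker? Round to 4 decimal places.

c_gold ≈ 2.0270

n + δ = 0.026 + 0.054 = 0.08.
Setting f'(k) = n+δ gives 0.43·k^(0.43−1) = 0.08, hence k_gold = (0.43/0.08)^(1/0.57) ≈ 19.1146.
y_gold = 19.1146^0.43 ≈ 3.5562.
c_gold = y_gold − (n+δ)·k_gold = 3.5562 − 0.08·19.1146 ≈ 2.0270.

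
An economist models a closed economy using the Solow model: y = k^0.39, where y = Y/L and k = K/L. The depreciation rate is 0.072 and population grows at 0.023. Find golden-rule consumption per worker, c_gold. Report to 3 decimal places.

c_gold ≈ 1.505

Break-even investment rate: n + δ = 0.023 + 0.072 = 0.095.
Golden rule sets MPK = n+δ: 0.39·k^(0.39−1) = 0.095, so k_gold = (0.39/0.095)^(1/0.61) ≈ 10.1269.
y_gold = 10.1269^0.39 ≈ 2.4668.
c_gold = y_gold − (n+δ)·k_gold = 2.4668 − 0.095·10.1269 ≈ 1.5048.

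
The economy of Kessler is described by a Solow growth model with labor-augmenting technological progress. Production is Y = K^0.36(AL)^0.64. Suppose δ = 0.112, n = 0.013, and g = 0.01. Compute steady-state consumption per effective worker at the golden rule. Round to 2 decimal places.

n + g + δ = 0.013 + 0.01 + 0.112 = 0.135.
Maximizing c = f(k) − (n+g+δ)·k gives f'(k) = n+g+δ, i.e. 0.36·k^(0.36−1) = 0.135, so k_gold = (0.36/0.135)^(1/0.64) ≈ 4.6299.
y_gold = 4.6299^0.36 ≈ 1.7362.
c_gold = y_gold − (n+g+δ)·k_gold = 1.7362 − 0.135·4.6299 ≈ 1.1112.

c_gold ≈ 1.11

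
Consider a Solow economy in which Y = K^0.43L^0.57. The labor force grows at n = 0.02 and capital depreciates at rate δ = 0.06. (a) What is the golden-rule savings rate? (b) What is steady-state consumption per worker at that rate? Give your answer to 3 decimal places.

Capital per worker breaks even when investment replaces (n + δ)·k; here n + δ = 0.08.
For Cobb-Douglas, s_gold equals capital's share: s_gold = 0.43.
Golden rule sets MPK = n+δ: 0.43·k^(0.43−1) = 0.08, so k_gold = (0.43/0.08)^(1/0.57) ≈ 19.1146.
y_gold = 19.1146^0.43 ≈ 3.5562; c_gold = (1−0.43)·y_gold ≈ 2.0270.

(a) s_gold = 0.430; (b) c_gold ≈ 2.027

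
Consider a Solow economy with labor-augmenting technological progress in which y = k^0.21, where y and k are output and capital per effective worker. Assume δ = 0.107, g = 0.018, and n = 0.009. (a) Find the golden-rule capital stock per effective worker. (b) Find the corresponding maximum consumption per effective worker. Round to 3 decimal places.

Break-even investment rate: n + g + δ = 0.009 + 0.018 + 0.107 = 0.134.
Setting f'(k) = n+g+δ gives 0.21·k^(0.21−1) = 0.134, hence k_gold = (0.21/0.134)^(1/0.79) ≈ 1.7660.
y_gold = 1.7660^0.21 ≈ 1.1268; c_gold = y_gold − 0.134·k_gold ≈ 0.8902.

(a) k_gold ≈ 1.766; (b) c_gold ≈ 0.890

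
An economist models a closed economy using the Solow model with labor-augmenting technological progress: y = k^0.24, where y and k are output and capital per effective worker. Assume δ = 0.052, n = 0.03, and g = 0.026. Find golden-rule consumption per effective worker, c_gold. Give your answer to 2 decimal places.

c_gold ≈ 0.98

The effective depreciation rate is n + g + δ = 0.03 + 0.026 + 0.052 = 0.108.
At the golden rule the marginal product of capital equals n+g+δ: 0.24·k^(0.24−1) = 0.108. Solving, k_gold = (0.24/0.108)^(1/0.76) ≈ 2.8596.
y_gold = 2.8596^0.24 ≈ 1.2868.
c_gold = y_gold − (n+g+δ)·k_gold = 1.2868 − 0.108·2.8596 ≈ 0.9780.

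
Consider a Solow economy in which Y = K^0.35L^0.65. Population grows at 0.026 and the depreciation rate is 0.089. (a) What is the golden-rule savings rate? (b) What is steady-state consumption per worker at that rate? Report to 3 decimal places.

(a) s_gold = 0.350; (b) c_gold ≈ 1.184

n + δ = 0.026 + 0.089 = 0.115.
For Cobb-Douglas, s_gold equals capital's share: s_gold = 0.35.
Setting f'(k) = n+δ gives 0.35·k^(0.35−1) = 0.115, hence k_gold = (0.35/0.115)^(1/0.65) ≈ 5.5417.
y_gold = 5.5417^0.35 ≈ 1.8209; c_gold = (1−0.35)·y_gold ≈ 1.1836.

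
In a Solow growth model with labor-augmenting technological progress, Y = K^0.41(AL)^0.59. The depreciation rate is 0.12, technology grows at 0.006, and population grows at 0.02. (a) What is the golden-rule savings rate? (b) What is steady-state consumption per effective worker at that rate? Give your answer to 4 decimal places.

Break-even investment rate: n + g + δ = 0.02 + 0.006 + 0.12 = 0.146.
For Cobb-Douglas, s_gold equals capital's share: s_gold = 0.41.
Golden rule sets MPK = n+g+δ: 0.41·k^(0.41−1) = 0.146, so k_gold = (0.41/0.146)^(1/0.59) ≈ 5.7551.
y_gold = 5.7551^0.41 ≈ 2.0494; c_gold = (1−0.41)·y_gold ≈ 1.2091.

(a) s_gold = 0.4100; (b) c_gold ≈ 1.2091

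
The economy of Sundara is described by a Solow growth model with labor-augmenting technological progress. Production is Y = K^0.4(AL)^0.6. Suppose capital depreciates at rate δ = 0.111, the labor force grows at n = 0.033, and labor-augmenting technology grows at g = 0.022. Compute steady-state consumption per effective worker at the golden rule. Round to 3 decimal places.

c_gold ≈ 1.078

Break-even investment rate: n + g + δ = 0.033 + 0.022 + 0.111 = 0.166.
Golden rule sets MPK = n+g+δ: 0.4·k^(0.4−1) = 0.166, so k_gold = (0.4/0.166)^(1/0.6) ≈ 4.3310.
y_gold = 4.3310^0.4 ≈ 1.7974.
c_gold = y_gold − (n+g+δ)·k_gold = 1.7974 − 0.166·4.3310 ≈ 1.0784.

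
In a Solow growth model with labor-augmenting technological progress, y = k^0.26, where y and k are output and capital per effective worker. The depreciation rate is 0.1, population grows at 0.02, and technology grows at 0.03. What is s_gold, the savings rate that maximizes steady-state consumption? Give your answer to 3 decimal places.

Break-even investment rate: n + g + δ = 0.02 + 0.03 + 0.1 = 0.15.
At the golden rule MPK = n+g+δ, and in any Cobb-Douglas steady state s = (n+g+δ)·k/y = MPK·k/y = capital's share 0.26.

s_gold = 0.260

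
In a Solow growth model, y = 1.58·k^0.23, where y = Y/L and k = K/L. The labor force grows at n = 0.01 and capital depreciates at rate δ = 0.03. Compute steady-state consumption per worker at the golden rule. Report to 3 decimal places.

c_gold ≈ 2.352

The effective depreciation rate is n + δ = 0.01 + 0.03 = 0.04.
At the golden rule the marginal product of capital equals n+δ: 0.23·1.58·k^(0.23−1) = 0.04. Solving, k_gold = (0.23·1.58/0.04)^(1/0.77) ≈ 17.5622.
y_gold = 1.58·17.5622^0.23 ≈ 3.0543.
c_gold = y_gold − (n+δ)·k_gold = 3.0543 − 0.04·17.5622 ≈ 2.3518.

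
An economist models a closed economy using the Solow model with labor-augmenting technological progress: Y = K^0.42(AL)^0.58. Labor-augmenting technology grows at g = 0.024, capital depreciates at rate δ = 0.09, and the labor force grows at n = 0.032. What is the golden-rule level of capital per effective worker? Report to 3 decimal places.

k_gold ≈ 6.183

Break-even investment rate: n + g + δ = 0.032 + 0.024 + 0.09 = 0.146.
Maximizing c = f(k) − (n+g+δ)·k gives f'(k) = n+g+δ, i.e. 0.42·k^(0.42−1) = 0.146, so k_gold = (0.42/0.146)^(1/0.58) ≈ 6.1830.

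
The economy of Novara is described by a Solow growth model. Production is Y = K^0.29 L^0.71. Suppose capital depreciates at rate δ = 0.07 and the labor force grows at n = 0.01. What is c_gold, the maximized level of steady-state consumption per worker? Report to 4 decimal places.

The effective depreciation rate is n + δ = 0.01 + 0.07 = 0.08.
Setting f'(k) = n+δ gives 0.29·k^(0.29−1) = 0.08, hence k_gold = (0.29/0.08)^(1/0.71) ≈ 6.1342.
y_gold = 6.1342^0.29 ≈ 1.6922.
c_gold = y_gold − (n+δ)·k_gold = 1.6922 − 0.08·6.1342 ≈ 1.2015.

c_gold ≈ 1.2015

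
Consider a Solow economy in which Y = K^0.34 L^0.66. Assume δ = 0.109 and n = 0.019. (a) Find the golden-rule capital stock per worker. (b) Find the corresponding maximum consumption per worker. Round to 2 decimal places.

Capital per worker breaks even when investment replaces (n + δ)·k; here n + δ = 0.128.
At the golden rule the marginal product of capital equals n+δ: 0.34·k^(0.34−1) = 0.128. Solving, k_gold = (0.34/0.128)^(1/0.66) ≈ 4.3937.
y_gold = 4.3937^0.34 ≈ 1.6541; c_gold = y_gold − 0.128·k_gold ≈ 1.0917.

(a) k_gold ≈ 4.39; (b) c_gold ≈ 1.09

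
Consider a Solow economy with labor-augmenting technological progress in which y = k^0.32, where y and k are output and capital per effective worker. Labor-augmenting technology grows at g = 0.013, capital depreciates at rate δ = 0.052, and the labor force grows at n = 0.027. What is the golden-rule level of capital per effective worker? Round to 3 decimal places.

k_gold ≈ 6.253

Break-even investment rate: n + g + δ = 0.027 + 0.013 + 0.052 = 0.092.
Golden rule sets MPK = n+g+δ: 0.32·k^(0.32−1) = 0.092, so k_gold = (0.32/0.092)^(1/0.68) ≈ 6.2535.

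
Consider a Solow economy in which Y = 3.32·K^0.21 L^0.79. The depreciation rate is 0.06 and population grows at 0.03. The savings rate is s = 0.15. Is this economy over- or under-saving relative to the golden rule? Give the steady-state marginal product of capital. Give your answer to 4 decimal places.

under-saving; MPK ≈ 0.1260

n + δ = 0.03 + 0.06 = 0.09.
Steady-state k*: s·A·k^0.21 = 0.09·k gives k* = (0.15·3.32/0.09)^(1/0.79) ≈ 8.7195.
MPK = 0.21·3.32·8.7195^(-0.79) ≈ 0.1260.
MPK > n+δ = 0.09, so the economy is dynamically efficient (under-saving).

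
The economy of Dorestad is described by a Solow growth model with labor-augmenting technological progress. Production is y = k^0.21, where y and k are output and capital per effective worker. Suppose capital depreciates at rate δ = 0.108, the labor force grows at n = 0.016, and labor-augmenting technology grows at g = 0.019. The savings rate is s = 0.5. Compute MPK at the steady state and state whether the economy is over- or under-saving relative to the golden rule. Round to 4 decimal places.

The effective depreciation rate is n + g + δ = 0.016 + 0.019 + 0.108 = 0.143.
Steady-state k*: s·k^0.21 = 0.143·k gives k* = (0.5/0.143)^(1/0.79) ≈ 4.8769.
MPK = 0.21·4.8769^(-0.79) ≈ 0.0601.
MPK < n+g+δ = 0.143, so the economy is dynamically inefficient (over-saving).

over-saving; MPK ≈ 0.0601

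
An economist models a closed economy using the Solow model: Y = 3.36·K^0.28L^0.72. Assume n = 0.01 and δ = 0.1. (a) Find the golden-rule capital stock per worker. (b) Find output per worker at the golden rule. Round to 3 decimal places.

(a) k_gold ≈ 19.706; (b) y_gold ≈ 7.741

Capital per worker breaks even when investment replaces (n + δ)·k; here n + δ = 0.11.
Maximizing c = f(k) − (n+δ)·k gives f'(k) = n+δ, i.e. 0.28·3.36·k^(0.28−1) = 0.11, so k_gold = (0.28·3.36/0.11)^(1/0.72) ≈ 19.7056.
y_gold = 3.36·19.7056^0.28 ≈ 7.7415.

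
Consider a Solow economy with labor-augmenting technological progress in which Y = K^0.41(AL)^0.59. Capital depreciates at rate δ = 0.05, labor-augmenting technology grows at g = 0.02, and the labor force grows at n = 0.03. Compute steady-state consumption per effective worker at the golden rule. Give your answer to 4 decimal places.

The effective depreciation rate is n + g + δ = 0.03 + 0.02 + 0.05 = 0.1.
Maximizing c = f(k) − (n+g+δ)·k gives f'(k) = n+g+δ, i.e. 0.41·k^(0.41−1) = 0.1, so k_gold = (0.41/0.1)^(1/0.59) ≈ 10.9299.
y_gold = 10.9299^0.41 ≈ 2.6658.
c_gold = y_gold − (n+g+δ)·k_gold = 2.6658 − 0.1·10.9299 ≈ 1.5728.

c_gold ≈ 1.5728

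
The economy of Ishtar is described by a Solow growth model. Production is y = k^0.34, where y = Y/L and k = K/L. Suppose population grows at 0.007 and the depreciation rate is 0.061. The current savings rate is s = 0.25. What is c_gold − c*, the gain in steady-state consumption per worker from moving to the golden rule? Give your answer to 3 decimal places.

Capital per worker breaks even when investment replaces (n + δ)·k; here n + δ = 0.068.
Current steady state (s = 0.25): k* = (0.25/0.068)^(1/0.66) ≈ 7.1897, y* = 7.1897^0.34 ≈ 1.9556, c* = (1−0.25)·1.9556 ≈ 1.4667.
Setting f'(k) = n+δ gives 0.34·k^(0.34−1) = 0.068, hence k_gold = (0.34/0.068)^(1/0.66) ≈ 11.4563.
y_gold = 11.4563^0.34 ≈ 2.2913, c_gold = y_gold − 0.068·k_gold ≈ 1.5122.
Gain: Δc = 1.5122 − 1.4667 ≈ 0.0455.

Δc ≈ 0.046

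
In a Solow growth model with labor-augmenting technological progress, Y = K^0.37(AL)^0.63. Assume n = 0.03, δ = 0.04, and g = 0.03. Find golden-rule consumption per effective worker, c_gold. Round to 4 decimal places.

Break-even investment rate: n + g + δ = 0.03 + 0.03 + 0.04 = 0.1.
Setting f'(k) = n+g+δ gives 0.37·k^(0.37−1) = 0.1, hence k_gold = (0.37/0.1)^(1/0.63) ≈ 7.9782.
y_gold = 7.9782^0.37 ≈ 2.1563.
c_gold = y_gold − (n+g+δ)·k_gold = 2.1563 − 0.1·7.9782 ≈ 1.3585.

c_gold ≈ 1.3585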